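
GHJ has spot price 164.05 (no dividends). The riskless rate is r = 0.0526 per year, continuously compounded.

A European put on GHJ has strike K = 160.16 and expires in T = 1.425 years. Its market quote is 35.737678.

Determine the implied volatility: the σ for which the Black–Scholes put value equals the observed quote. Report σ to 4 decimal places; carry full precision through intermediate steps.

sigma = 0.5904

At σ = 0.5904 the Black–Scholes value reproduces the quote:
σ√T = 0.5904·√1.425 = 0.704780
d₁ = (ln(S/K) + (r+σ²/2)T) / (σ√T) = (ln(164.05/160.16) + (0.0526+0.5904²/2)·1.425) / 0.704780 = (0.023998 + 0.323313) / 0.704780 = 0.492793
d₂ = d₁ − σ√T = 0.492793 − 0.704780 = -0.211988
e^{−rT} = 0.927785
N(−d₁) = 0.311080,  N(−d₂) = 0.583942
V = K·e^{−rT}·N(−d₂) − S·N(−d₁) = 86.770276 − 51.032598 = 35.737678 (equal to the quote); since ∂V/∂σ > 0 for all σ, the implied volatility is unique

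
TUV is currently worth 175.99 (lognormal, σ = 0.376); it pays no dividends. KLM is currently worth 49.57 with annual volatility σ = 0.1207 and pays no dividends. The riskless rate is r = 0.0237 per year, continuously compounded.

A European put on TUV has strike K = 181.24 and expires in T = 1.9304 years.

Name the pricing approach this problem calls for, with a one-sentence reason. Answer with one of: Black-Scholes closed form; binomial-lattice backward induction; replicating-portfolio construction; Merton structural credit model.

Key observation: everything needed for the exact continuous-time valuation of the European put on TUV (strike 181.24) is given, and no feature rules the closed form out.

framework: Black-Scholes closed form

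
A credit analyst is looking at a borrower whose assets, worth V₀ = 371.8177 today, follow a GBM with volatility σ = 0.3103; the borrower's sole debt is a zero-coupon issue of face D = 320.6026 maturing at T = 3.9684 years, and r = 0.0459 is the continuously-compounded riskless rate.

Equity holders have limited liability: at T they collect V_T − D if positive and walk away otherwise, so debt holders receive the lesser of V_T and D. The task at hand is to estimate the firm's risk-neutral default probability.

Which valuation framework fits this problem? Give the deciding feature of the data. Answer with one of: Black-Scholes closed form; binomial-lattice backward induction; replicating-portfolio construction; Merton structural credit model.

Key observation: with the firm-asset dynamics (V₀ = 371.8177) and a single zero-coupon liability of face 320.6026 given, debt value, spread, and default probability all derive from the option view of the balance sheet.

framework: Merton structural credit model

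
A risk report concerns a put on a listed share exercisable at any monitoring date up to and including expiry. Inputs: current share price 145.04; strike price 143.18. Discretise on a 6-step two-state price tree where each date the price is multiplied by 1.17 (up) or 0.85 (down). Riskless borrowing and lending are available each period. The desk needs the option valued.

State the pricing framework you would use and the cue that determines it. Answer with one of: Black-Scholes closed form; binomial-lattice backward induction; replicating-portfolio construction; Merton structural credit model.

Key observation: early exercise of the strike-143.18 put must be checked at each of the 6 dates (spot 145.04), which forces a node-by-node comparison of intrinsic and continuation value backward from expiry.

framework: binomial-lattice backward induction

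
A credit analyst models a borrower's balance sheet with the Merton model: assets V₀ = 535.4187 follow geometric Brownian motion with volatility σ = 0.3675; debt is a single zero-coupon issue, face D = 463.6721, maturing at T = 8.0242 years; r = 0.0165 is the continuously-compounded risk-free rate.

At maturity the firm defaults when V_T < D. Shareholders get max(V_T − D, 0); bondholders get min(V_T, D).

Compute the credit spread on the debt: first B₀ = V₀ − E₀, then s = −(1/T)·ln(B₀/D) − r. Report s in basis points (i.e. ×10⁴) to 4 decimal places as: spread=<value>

spread=473.3158

Equity is a call on the firm's assets struck at D = 463.6721:
d₁ = [ln(V₀/D) + (r + σ²/2)T] / (σ√T)
   = [ln(535.4187/463.6721) + (0.0165 + 0.5·0.3675²)·8.0242] / (0.3675·√8.0242)
   = [0.143871 + 0.674258] / 1.041018 = 0.785894
d₂ = d₁ − σ√T = 0.785894 − 1.041018 = -0.255124
N(d₁) = 0.784035,  N(d₂) = 0.399314,  e^(−rT) = 0.875991
E₀ = V₀·N(d₁) − D·e^(−rT)·N(d₂)
   = 535.4187·0.784035 − 463.6721·0.875991·0.399314 = 257.596812
B₀ = V₀ − E₀ = 535.4187 − 257.596812 = 277.821888
spread = −(1/T)·ln(B₀/D) − r = −(1/8.0242)·ln(277.821888/463.6721) − 0.0165 = 0.04733158
in basis points: 0.04733158 × 10⁴ = 473.3158 bp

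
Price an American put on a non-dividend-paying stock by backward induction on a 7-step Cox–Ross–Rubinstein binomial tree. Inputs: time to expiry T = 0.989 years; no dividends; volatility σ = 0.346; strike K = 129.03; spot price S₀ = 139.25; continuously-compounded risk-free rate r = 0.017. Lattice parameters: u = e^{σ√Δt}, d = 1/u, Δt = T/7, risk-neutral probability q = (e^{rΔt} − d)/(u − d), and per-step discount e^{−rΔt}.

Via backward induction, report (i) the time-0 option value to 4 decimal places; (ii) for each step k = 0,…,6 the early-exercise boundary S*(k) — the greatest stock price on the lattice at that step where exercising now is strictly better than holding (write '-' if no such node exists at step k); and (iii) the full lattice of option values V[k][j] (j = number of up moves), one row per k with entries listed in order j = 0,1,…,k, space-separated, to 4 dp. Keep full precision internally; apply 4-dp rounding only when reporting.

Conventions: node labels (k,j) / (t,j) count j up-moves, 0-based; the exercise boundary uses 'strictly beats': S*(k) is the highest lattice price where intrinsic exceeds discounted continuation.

Δt=0.14129  u=1.13889  d=0.87805  q=0.47675  discount=0.99760
step 7 (expiry): payoffs max(K−S,0) = 72.9999 56.3549 34.7652 6.7619 0.0000 0.0000 0.0000 0.0000
step 6: (k=6,j=0): S=63.8122, K−S=65.2178, hold=64.9083 ⇒ V=65.2178 exercise | (k=6,j=1): S=82.7690, K−S=46.2610, hold=45.9515 ⇒ V=46.2610 exercise | (k=6,j=2): S=107.3572, K−S=21.6728, hold=21.3632 ⇒ V=21.6728 exercise | (k=6,j=3): S=139.2500, K−S=0.0000, hold=3.5297 ⇒ V=3.5297 continue | (k=6,j=4): S=180.6172, K−S=0.0000, hold=0.0000 ⇒ V=0.0000 continue | (k=6,j=5): S=234.2734, K−S=0.0000, hold=0.0000 ⇒ V=0.0000 continue | (k=6,j=6): S=303.8693, K−S=0.0000, hold=0.0000 ⇒ V=0.0000 continue  boundary S*=107.3572
step 5: (k=5,j=0): S=72.6751, K−S=56.3549, hold=56.0454 ⇒ V=56.3549 exercise | (k=5,j=1): S=94.2648, K−S=34.7652, hold=34.4557 ⇒ V=34.7652 exercise | (k=5,j=2): S=122.2681, K−S=6.7619, hold=12.9918 ⇒ V=12.9918 continue | (k=5,j=3): S=158.5905, K−S=0.0000, hold=1.8425 ⇒ V=1.8425 continue | (k=5,j=4): S=205.7032, K−S=0.0000, hold=0.0000 ⇒ V=0.0000 continue | (k=5,j=5): S=266.8117, K−S=0.0000, hold=0.0000 ⇒ V=0.0000 continue  boundary S*=94.2648
step 4: (k=4,j=0): S=82.7690, K−S=46.2610, hold=45.9515 ⇒ V=46.2610 exercise | (k=4,j=1): S=107.3572, K−S=21.6728, hold=24.3262 ⇒ V=24.3262 continue | (k=4,j=2): S=139.2500, K−S=0.0000, hold=7.6579 ⇒ V=7.6579 continue | (k=4,j=3): S=180.6172, K−S=0.0000, hold=0.9617 ⇒ V=0.9617 continue | (k=4,j=4): S=234.2734, K−S=0.0000, hold=0.0000 ⇒ V=0.0000 continue  boundary S*=82.7690
step 3: (k=3,j=0): S=94.2648, K−S=34.7652, hold=35.7177 ⇒ V=35.7177 continue | (k=3,j=1): S=122.2681, K−S=6.7619, hold=16.3403 ⇒ V=16.3403 continue | (k=3,j=2): S=158.5905, K−S=0.0000, hold=4.4548 ⇒ V=4.4548 continue | (k=3,j=3): S=205.7032, K−S=0.0000, hold=0.5020 ⇒ V=0.5020 continue  boundary S*=-
step 2: (k=2,j=0): S=107.3572, K−S=21.6728, hold=26.4160 ⇒ V=26.4160 continue | (k=2,j=1): S=139.2500, K−S=0.0000, hold=10.6483 ⇒ V=10.6483 continue | (k=2,j=2): S=180.6172, K−S=0.0000, hold=2.5641 ⇒ V=2.5641 continue  boundary S*=-
step 1: (k=1,j=0): S=122.2681, K−S=6.7619, hold=18.8533 ⇒ V=18.8533 continue | (k=1,j=1): S=158.5905, K−S=0.0000, hold=6.7778 ⇒ V=6.7778 continue  boundary S*=-
step 0: (k=0,j=0): S=139.2500, K−S=0.0000, hold=13.0649 ⇒ V=13.0649 continue  boundary S*=-

price = 13.0649
boundary = - - - - 82.7690 94.2648 107.3572
tree:
13.0649
18.8533 6.7778
26.4160 10.6483 2.5641
35.7177 16.3403 4.4548 0.5020
46.2610 24.3262 7.6579 0.9617 0.0000
56.3549 34.7652 12.9918 1.8425 0.0000 0.0000
65.2178 46.2610 21.6728 3.5297 0.0000 0.0000 0.0000
72.9999 56.3549 34.7652 6.7619 0.0000 0.0000 0.0000 0.0000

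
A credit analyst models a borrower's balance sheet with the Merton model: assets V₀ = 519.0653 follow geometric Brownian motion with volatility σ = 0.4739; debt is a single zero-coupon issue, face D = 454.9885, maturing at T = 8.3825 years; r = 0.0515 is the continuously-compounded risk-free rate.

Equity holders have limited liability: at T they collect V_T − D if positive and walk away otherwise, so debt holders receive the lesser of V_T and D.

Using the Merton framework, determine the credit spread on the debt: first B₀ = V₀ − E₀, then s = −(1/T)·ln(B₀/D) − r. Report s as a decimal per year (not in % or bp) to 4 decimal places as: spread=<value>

spread=0.0549

Work the structural quantities from V₀ = 519.0653 against face 454.9885:
d₁ = [ln(V₀/D) + (r + σ²/2)T] / (σ√T)
   = [ln(519.0653/454.9885) + (0.0515 + 0.5·0.4739²)·8.3825] / (0.4739·√8.3825)
   = [0.131758 + 1.372975] / 1.372061 = 1.096695
d₂ = d₁ − σ√T = 1.096695 − 1.372061 = -0.275367
N(d₁) = 0.863613,  N(d₂) = 0.391517,  e^(−rT) = 0.649405
E₀ = V₀·N(d₁) − D·e^(−rT)·N(d₂)
   = 519.0653·0.863613 − 454.9885·0.649405·0.391517 = 332.588984
B₀ = V₀ − E₀ = 519.0653 − 332.588984 = 186.476316
spread = −(1/T)·ln(B₀/D) − r = −(1/8.3825)·ln(186.476316/454.9885) − 0.0515 = 0.05490834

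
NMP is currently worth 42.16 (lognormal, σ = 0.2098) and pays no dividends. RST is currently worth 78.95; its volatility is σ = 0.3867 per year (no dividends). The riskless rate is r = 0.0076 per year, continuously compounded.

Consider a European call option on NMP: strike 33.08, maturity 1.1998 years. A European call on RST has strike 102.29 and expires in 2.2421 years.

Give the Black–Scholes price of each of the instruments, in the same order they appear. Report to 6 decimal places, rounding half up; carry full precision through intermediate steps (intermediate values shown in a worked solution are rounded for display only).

price(NMP call K=33.08) = 9.969631
price(RST call K=102.29) = 11.342372

[NMP call K=33.08]
σ√T = 0.2098·√1.1998 = 0.229805
d₁ = (ln(S/K) + (r+σ²/2)T) / (σ√T) = (ln(42.16/33.08) + (0.0076+0.2098²/2)·1.1998) / 0.229805 = (0.242543 + 0.035524) / 0.229805 = 1.210010
d₂ = d₁ − σ√T = 1.210010 − 0.229805 = 0.980205
e^{−rT} = 0.990923
N(d₁) = 0.886863,  N(d₂) = 0.836508
price = S·N(d₁) − K·e^{−rT}·N(d₂) = 37.390126 − 27.420494 = 9.969631
[RST call K=102.29]
σ√T = 0.3867·√2.2421 = 0.579031
d₁ = (ln(S/K) + (r+σ²/2)T) / (σ√T) = (ln(78.95/102.29) + (0.0076+0.3867²/2)·2.2421) / 0.579031 = (-0.258997 + 0.184678) / 0.579031 = -0.128350
d₂ = d₁ − σ√T = -0.128350 − 0.579031 = -0.707381
e^{−rT} = 0.983104
N(d₁) = 0.448936,  N(d₂) = 0.239665
price = S·N(d₁) − K·e^{−rT}·N(d₂) = 35.443482 − 24.101110 = 11.342372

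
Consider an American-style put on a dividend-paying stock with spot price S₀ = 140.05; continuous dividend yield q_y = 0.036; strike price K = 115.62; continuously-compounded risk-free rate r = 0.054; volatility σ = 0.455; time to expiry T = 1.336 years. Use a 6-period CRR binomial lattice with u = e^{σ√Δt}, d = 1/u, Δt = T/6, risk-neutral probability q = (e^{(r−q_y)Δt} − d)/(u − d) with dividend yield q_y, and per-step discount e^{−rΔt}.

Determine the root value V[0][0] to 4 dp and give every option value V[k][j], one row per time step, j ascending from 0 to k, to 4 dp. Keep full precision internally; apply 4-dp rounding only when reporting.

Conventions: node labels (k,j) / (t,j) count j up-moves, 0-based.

params: Δt=0.22267 u=1.23949 d=0.80678 q=0.45581 e^(-rΔt)=0.98805
t_6 payoffs: 76.9997 56.2858 24.4621 0.0000 0.0000 0.0000 0.0000
k=5: node(5,0) S=47.8697 payoff=67.7503 vs cont=66.7506 → 67.7503 [stop]  node(5,1) S=73.5444 payoff=42.0756 vs cont=41.2809 → 42.0756 [stop]  node(5,2) S=112.9896 payoff=2.6304 vs cont=13.1529 → 13.1529 [wait]  node(5,3) S=173.5912 payoff=0.0000 vs cont=0.0000 → 0.0000 [wait]  node(5,4) S=266.6961 payoff=0.0000 vs cont=0.0000 → 0.0000 [wait]  node(5,5) S=409.7375 payoff=0.0000 vs cont=0.0000 → 0.0000 [wait]
k=4: node(4,0) S=59.3342 payoff=56.2858 vs cont=55.3776 → 56.2858 [stop]  node(4,1) S=91.1579 payoff=24.4621 vs cont=28.5470 → 28.5470 [wait]  node(4,2) S=140.0500 payoff=0.0000 vs cont=7.0721 → 7.0721 [wait]  node(4,3) S=215.1653 payoff=0.0000 vs cont=0.0000 → 0.0000 [wait]  node(4,4) S=330.5683 payoff=0.0000 vs cont=0.0000 → 0.0000 [wait]
k=3: node(3,0) S=73.5444 payoff=42.0756 vs cont=43.1206 → 43.1206 [wait]  node(3,1) S=112.9896 payoff=2.6304 vs cont=18.5344 → 18.5344 [wait]  node(3,2) S=173.5912 payoff=0.0000 vs cont=3.8026 → 3.8026 [wait]  node(3,3) S=266.6961 payoff=0.0000 vs cont=0.0000 → 0.0000 [wait]
k=2: node(2,0) S=91.1579 payoff=24.4621 vs cont=31.5325 → 31.5325 [wait]  node(2,1) S=140.0500 payoff=0.0000 vs cont=11.6782 → 11.6782 [wait]  node(2,2) S=215.1653 payoff=0.0000 vs cont=2.0446 → 2.0446 [wait]
k=1: node(1,0) S=112.9896 payoff=2.6304 vs cont=22.2140 → 22.2140 [wait]  node(1,1) S=173.5912 payoff=0.0000 vs cont=7.2000 → 7.2000 [wait]
k=0: node(0,0) S=140.0500 payoff=0.0000 vs cont=15.1867 → 15.1867 [wait]

price = 15.1867
tree:
15.1867
22.2140 7.2000
31.5325 11.6782 2.0446
43.1206 18.5344 3.8026 0.0000
56.2858 28.5470 7.0721 0.0000 0.0000
67.7503 42.0756 13.1529 0.0000 0.0000 0.0000
76.9997 56.2858 24.4621 0.0000 0.0000 0.0000 0.0000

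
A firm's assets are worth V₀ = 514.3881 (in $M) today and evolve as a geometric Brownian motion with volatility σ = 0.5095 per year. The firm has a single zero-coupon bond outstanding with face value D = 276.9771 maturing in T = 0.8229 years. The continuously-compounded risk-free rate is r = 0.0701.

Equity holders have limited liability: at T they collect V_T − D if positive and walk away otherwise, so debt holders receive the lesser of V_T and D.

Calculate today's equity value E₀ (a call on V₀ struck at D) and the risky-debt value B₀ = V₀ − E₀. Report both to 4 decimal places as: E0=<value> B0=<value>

Equity is a call on the firm's assets struck at D = 276.9771:
d₁ = [ln(V₀/D) + (r + σ²/2)T] / (σ√T)
   = [ln(514.3881/276.9771) + (0.0701 + 0.5·0.5095²)·0.8229] / (0.5095·√0.8229)
   = [0.619043 + 0.164494] / 0.462187 = 1.695281
d₂ = d₁ − σ√T = 1.695281 − 0.462187 = 1.233094
N(d₁) = 0.954989,  N(d₂) = 0.891230,  e^(−rT) = 0.943947
E₀ = V₀·N(d₁) − D·e^(−rT)·N(d₂)
   = 514.3881·0.954989 − 276.9771·0.943947·0.891230 = 258.221442
B₀ = V₀ − E₀ = 514.3881 − 258.221442 = 256.166658

E0=258.2214 B0=256.1667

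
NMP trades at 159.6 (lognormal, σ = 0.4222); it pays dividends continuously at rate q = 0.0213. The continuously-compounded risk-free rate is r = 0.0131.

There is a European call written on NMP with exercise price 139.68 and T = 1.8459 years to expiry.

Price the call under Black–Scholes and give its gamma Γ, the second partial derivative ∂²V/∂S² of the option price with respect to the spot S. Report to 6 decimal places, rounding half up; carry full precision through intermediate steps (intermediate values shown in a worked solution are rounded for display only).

σ√T = 0.4222·√1.8459 = 0.573617
d₁ = (ln(S/K) + (r−q+σ²/2)T) / (σ√T) = (ln(159.6/139.68) + (0.0131−0.0213+0.4222²/2)·1.8459) / 0.573617 = (0.133317 + 0.149382) / 0.573617 = 0.492835
d₂ = d₁ − σ√T = 0.492835 − 0.573617 = -0.080782
e^{−rT} = 0.976109
e^{−qT} = 0.961445
N(d₁) = 0.688935,  N(d₂) = 0.467807
Call price V = S·e^{−qT}·N(d₁) − K·e^{−rT}·N(d₂) = 105.714832 − 63.782211 = 41.932621
φ(d₁) = (1/√(2π))·e^{−d₁²/2} = 0.353320
Γ = e^{−qT}·φ(d₁) / (S·σ·√T) = 0.003711

price = 41.932621
Γ = 0.003711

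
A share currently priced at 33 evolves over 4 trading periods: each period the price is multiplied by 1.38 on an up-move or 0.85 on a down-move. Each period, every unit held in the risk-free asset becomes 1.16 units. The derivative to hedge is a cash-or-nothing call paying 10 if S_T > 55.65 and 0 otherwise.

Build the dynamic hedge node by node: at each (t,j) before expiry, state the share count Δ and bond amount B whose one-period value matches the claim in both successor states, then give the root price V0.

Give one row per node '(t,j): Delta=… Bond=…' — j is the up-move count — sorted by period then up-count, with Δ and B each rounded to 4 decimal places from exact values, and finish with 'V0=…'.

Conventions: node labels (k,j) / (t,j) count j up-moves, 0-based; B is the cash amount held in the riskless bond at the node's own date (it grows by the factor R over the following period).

No-arbitrage ⇒ martingale measure with p* = (R−d)/(u−d) = 0.5849.
Expiry values: V(4,0)=0.0000, V(4,1)=0.0000, V(4,2)=0.0000, V(4,3)=10.0000, V(4,4)=10.0000
(3,0): S=20.2661. Δ = (V_up−V_dn)/(S_up−S_dn) = (0.0000−0.0000)/(27.9673−17.2262) = 0.0000. V = [p*·0.0000 + (1−p*)·0.0000]/1.16 = 0.0000. B = V − Δ·S = 0.0000.
(3,1): S=32.9026. Δ = (V_up−V_dn)/(S_up−S_dn) = (0.0000−0.0000)/(45.4057−27.9673) = 0.0000. V = [p*·0.0000 + (1−p*)·0.0000]/1.16 = 0.0000. B = V − Δ·S = 0.0000.
(3,2): S=53.4184. Δ = (V_up−V_dn)/(S_up−S_dn) = (10.0000−0.0000)/(73.7174−45.4057) = 0.3532. V = [p*·10.0000 + (1−p*)·0.0000]/1.16 = 5.0423. B = V − Δ·S = -13.8256.
(3,3): S=86.7264. Δ = (V_up−V_dn)/(S_up−S_dn) = (10.0000−10.0000)/(119.6824−73.7174) = 0.0000. V = [p*·10.0000 + (1−p*)·10.0000]/1.16 = 8.6207. B = V − Δ·S = 8.6207.
(2,0): S=23.8425. Δ = (V_up−V_dn)/(S_up−S_dn) = (0.0000−0.0000)/(32.9026−20.2661) = 0.0000. V = [p*·0.0000 + (1−p*)·0.0000]/1.16 = 0.0000. B = V − Δ·S = 0.0000.
(2,1): S=38.7090. Δ = (V_up−V_dn)/(S_up−S_dn) = (5.0423−0.0000)/(53.4184−32.9026) = 0.2458. V = [p*·5.0423 + (1−p*)·0.0000]/1.16 = 2.5425. B = V − Δ·S = -6.9713.
(2,2): S=62.8452. Δ = (V_up−V_dn)/(S_up−S_dn) = (8.6207−5.0423)/(86.7264−53.4184) = 0.1074. V = [p*·8.6207 + (1−p*)·5.0423]/1.16 = 6.1511. B = V − Δ·S = -0.6006.
(1,0): S=28.0500. Δ = (V_up−V_dn)/(S_up−S_dn) = (2.5425−0.0000)/(38.7090−23.8425) = 0.1710. V = [p*·2.5425 + (1−p*)·0.0000]/1.16 = 1.2820. B = V − Δ·S = -3.5151.
(1,1): S=45.5400. Δ = (V_up−V_dn)/(S_up−S_dn) = (6.1511−2.5425)/(62.8452−38.7090) = 0.1495. V = [p*·6.1511 + (1−p*)·2.5425]/1.16 = 4.0114. B = V − Δ·S = -2.7974.
(0,0): S=33.0000. Δ = (V_up−V_dn)/(S_up−S_dn) = (4.0114−1.2820)/(45.5400−28.0500) = 0.1561. V = [p*·4.0114 + (1−p*)·1.2820]/1.16 = 2.4814. B = V − Δ·S = -2.6684.
As a check, the time-0 holding Δ(0,0)·S0 + B(0,0) comes to 2.4814 — exactly V0.

(0,0): Delta=0.1561 Bond=-2.6684
(1,0): Delta=0.1710 Bond=-3.5151
(1,1): Delta=0.1495 Bond=-2.7974
(2,0): Delta=0.0000 Bond=0.0000
(2,1): Delta=0.2458 Bond=-6.9713
(2,2): Delta=0.1074 Bond=-0.6006
(3,0): Delta=0.0000 Bond=0.0000
(3,1): Delta=0.0000 Bond=0.0000
(3,2): Delta=0.3532 Bond=-13.8256
(3,3): Delta=0.0000 Bond=8.6207
V0=2.4814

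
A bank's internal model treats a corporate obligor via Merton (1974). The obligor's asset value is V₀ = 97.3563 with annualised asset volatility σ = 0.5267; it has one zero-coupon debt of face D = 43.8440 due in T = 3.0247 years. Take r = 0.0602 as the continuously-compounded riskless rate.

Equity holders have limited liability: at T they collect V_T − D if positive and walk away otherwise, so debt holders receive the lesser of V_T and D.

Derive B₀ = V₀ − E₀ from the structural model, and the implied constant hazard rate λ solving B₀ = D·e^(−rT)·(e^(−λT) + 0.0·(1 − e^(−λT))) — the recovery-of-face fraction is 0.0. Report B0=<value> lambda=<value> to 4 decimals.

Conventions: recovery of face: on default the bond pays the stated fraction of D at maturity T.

With assets at 97.3563 and a single debt payment of 43.8440 at 3.0247 years:
d₁ = [ln(V₀/D) + (r + σ²/2)T] / (σ√T)
   = [ln(97.3563/43.8440) + (0.0602 + 0.5·0.5267²)·3.0247] / (0.5267·√3.0247)
   = [0.797740 + 0.601632] / 0.916019 = 1.527667
d₂ = d₁ − σ√T = 1.527667 − 0.916019 = 0.611648
N(d₁) = 0.936702,  N(d₂) = 0.729615,  e^(−rT) = 0.833529
E₀ = V₀·N(d₁) − D·e^(−rT)·N(d₂)
   = 97.3563·0.936702 − 43.8440·0.833529·0.729615 = 64.529935
B₀ = V₀ − E₀ = 97.3563 − 64.529935 = 32.826365
e^(−λT) = (B₀·e^(rT)/D − 0)/(1 − 0) = (32.8264·1.199718/43.8440 − 0)/1 = 0.89824010
λ = −ln(0.89824010)/3.0247 = 0.035481

B0=32.8264 lambda=0.0355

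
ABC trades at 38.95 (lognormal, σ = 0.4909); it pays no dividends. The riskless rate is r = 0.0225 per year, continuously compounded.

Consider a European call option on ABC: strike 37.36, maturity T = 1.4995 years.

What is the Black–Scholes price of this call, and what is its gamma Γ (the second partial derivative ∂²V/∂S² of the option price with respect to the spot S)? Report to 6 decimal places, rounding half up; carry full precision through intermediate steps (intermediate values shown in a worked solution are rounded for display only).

price = 10.350119
Γ = 0.015561

σ√T = 0.4909·√1.4995 = 0.601127
d₁ = (ln(S/K) + (r+σ²/2)T) / (σ√T) = (ln(38.95/37.36) + (0.0225+0.4909²/2)·1.4995) / 0.601127 = (0.041678 + 0.214416) / 0.601127 = 0.426023
d₂ = d₁ − σ√T = 0.426023 − 0.601127 = -0.175104
e^{−rT} = 0.966824
N(d₁) = 0.664954,  N(d₂) = 0.430499
Call price V = S·N(d₁) − K·e^{−rT}·N(d₂) = 25.899972 − 15.549853 = 10.350119
φ(d₁) = (1/√(2π))·e^{−d₁²/2} = 0.364333
Γ = φ(d₁) / (S·σ·√T) = 0.015561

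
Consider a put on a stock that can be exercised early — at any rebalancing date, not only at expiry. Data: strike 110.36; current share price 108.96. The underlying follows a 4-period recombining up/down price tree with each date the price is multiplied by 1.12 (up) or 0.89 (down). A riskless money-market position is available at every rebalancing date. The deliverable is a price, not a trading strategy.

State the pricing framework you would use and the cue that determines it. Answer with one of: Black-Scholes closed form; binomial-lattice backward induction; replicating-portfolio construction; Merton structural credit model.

Key observation: an American put (K = 110.36, S₀ = 108.96) on a 4-date tree has no closed form — the optimal stopping decision is embedded and must be resolved recursively from expiry.

framework: binomial-lattice backward induction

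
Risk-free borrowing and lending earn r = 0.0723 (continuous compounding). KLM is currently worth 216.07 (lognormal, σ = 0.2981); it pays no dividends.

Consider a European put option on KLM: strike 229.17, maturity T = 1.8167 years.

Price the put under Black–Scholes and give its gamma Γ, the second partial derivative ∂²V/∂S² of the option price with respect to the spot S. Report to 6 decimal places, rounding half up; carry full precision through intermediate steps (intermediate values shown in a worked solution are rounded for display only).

price = 26.177516
Γ = 0.004273

σ√T = 0.2981·√1.8167 = 0.401794
d₁ = (ln(S/K) + (r+σ²/2)T) / (σ√T) = (ln(216.07/229.17) + (0.0723+0.2981²/2)·1.8167) / 0.401794 = (-0.058862 + 0.212067) / 0.401794 = 0.381302
d₂ = d₁ − σ√T = 0.381302 − 0.401794 = -0.020492
e^{−rT} = 0.876913
N(−d₁) = 0.351489,  N(−d₂) = 0.508174
Put price V = K·e^{−rT}·N(−d₂) − S·N(−d₁) = 102.123849 − 75.946333 = 26.177516
φ(d₁) = (1/√(2π))·e^{−d₁²/2} = 0.370970
Γ = φ(d₁) / (S·σ·√T) = 0.004273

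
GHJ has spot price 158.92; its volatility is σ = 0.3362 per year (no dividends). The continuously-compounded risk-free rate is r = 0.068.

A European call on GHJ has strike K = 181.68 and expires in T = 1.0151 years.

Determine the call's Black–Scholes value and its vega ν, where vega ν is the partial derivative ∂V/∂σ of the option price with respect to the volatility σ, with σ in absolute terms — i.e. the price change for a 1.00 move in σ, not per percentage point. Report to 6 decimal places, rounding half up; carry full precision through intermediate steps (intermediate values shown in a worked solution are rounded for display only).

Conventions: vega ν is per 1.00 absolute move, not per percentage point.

price = 17.166848
ν = 63.861333

σ√T = 0.3362·√1.0151 = 0.338729
d₁ = (ln(S/K) + (r+σ²/2)T) / (σ√T) = (ln(158.92/181.68) + (0.068+0.3362²/2)·1.0151) / 0.338729 = (-0.133846 + 0.126395) / 0.338729 = -0.021996
d₂ = d₁ − σ√T = -0.021996 − 0.338729 = -0.360724
e^{−rT} = 0.933302
N(d₁) = 0.491226,  N(d₂) = 0.359153
Call price V = S·N(d₁) − K·e^{−rT}·N(d₂) = 78.065589 − 60.898741 = 17.166848
φ(d₁) = (1/√(2π))·e^{−d₁²/2} = 0.398846
ν = S·φ(d₁)·√T = 63.861333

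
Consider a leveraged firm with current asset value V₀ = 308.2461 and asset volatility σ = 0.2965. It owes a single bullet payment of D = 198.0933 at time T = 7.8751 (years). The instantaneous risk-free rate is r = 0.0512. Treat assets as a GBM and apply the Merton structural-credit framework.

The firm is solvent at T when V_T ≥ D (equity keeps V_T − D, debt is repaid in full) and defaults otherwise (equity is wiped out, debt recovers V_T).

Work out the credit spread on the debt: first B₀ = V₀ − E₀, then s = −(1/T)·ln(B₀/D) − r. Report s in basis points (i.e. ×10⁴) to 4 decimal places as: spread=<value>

spread=129.7232

Work the structural quantities from V₀ = 308.2461 against face 198.0933:
d₁ = [ln(V₀/D) + (r + σ²/2)T] / (σ√T)
   = [ln(308.2461/198.0933) + (0.0512 + 0.5·0.2965²)·7.8751] / (0.2965·√7.8751)
   = [0.442160 + 0.749364] / 0.832056 = 1.432024
d₂ = d₁ − σ√T = 1.432024 − 0.832056 = 0.599967
N(d₁) = 0.923931,  N(d₂) = 0.725736,  e^(−rT) = 0.668175
E₀ = V₀·N(d₁) − D·e^(−rT)·N(d₂)
   = 308.2461·0.923931 − 198.0933·0.668175·0.725736 = 188.739135
B₀ = V₀ − E₀ = 308.2461 − 188.739135 = 119.506965
spread = −(1/T)·ln(B₀/D) − r = −(1/7.8751)·ln(119.506965/198.0933) − 0.0512 = 0.01297232
in basis points: 0.01297232 × 10⁴ = 129.7232 bp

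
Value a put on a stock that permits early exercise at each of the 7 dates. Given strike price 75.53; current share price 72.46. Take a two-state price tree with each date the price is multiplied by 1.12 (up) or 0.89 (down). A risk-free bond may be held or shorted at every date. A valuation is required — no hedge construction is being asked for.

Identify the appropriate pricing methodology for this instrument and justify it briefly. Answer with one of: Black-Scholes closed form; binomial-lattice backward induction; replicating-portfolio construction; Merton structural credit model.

framework: binomial-lattice backward induction

Key observation: the put (strike 75.53 on spot 72.46) is American-style on a 7-step discrete price model, so the early-exercise decision at every node requires stepwise backward valuation — a closed form cannot price the exercise right.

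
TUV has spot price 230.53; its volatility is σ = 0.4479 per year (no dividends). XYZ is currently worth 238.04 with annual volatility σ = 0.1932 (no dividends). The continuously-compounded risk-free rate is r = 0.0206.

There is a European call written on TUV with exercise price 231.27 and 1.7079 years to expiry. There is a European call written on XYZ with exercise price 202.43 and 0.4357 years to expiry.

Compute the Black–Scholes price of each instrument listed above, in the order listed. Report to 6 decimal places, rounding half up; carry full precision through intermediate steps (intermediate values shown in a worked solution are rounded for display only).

[TUV call K=231.27]
σ√T = 0.4479·√1.7079 = 0.585345
d₁ = (ln(S/K) + (r+σ²/2)T) / (σ√T) = (ln(230.53/231.27) + (0.0206+0.4479²/2)·1.7079) / 0.585345 = (-0.003205 + 0.206497) / 0.585345 = 0.347304
d₂ = d₁ − σ√T = 0.347304 − 0.585345 = -0.238042
e^{−rT} = 0.965429
N(d₁) = 0.635818,  N(d₂) = 0.405924
price = S·N(d₁) − K·e^{−rT}·N(d₂) = 146.575205 − 90.632645 = 55.942560
[XYZ call K=202.43]
σ√T = 0.1932·√0.4357 = 0.127527
d₁ = (ln(S/K) + (r+σ²/2)T) / (σ√T) = (ln(238.04/202.43) + (0.0206+0.1932²/2)·0.4357) / 0.127527 = (0.162045 + 0.017107) / 0.127527 = 1.404816
d₂ = d₁ − σ√T = 1.404816 − 0.127527 = 1.277290
e^{−rT} = 0.991065
N(d₁) = 0.919962,  N(d₂) = 0.899250
price = S·N(d₁) − K·e^{−rT}·N(d₂) = 218.987772 − 180.408652 = 38.579120

price(TUV call K=231.27) = 55.942560
price(XYZ call K=202.43) = 38.579120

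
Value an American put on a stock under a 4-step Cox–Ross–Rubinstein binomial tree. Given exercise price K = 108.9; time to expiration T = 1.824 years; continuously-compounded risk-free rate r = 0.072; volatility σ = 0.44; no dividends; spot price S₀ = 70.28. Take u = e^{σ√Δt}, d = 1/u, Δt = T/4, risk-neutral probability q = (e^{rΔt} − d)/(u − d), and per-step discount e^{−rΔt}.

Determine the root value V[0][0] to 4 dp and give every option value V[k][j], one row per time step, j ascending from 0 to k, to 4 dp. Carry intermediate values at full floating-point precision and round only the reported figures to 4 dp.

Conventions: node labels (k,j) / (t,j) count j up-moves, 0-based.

Δt=0.45600  u=1.34598  d=0.74295  q=0.48161  discount=0.96770
step 4 (expiry): payoffs max(K−S,0) = 87.4870 70.1069 38.6200 0.0000 0.0000
k=3: (k=3,j=0): S=28.8215, K−S=80.0785, hold=76.5612 ⇒ V=80.0785 exercise | (k=3,j=1): S=52.2148, K−S=56.6852, hold=53.1679 ⇒ V=56.6852 exercise | (k=3,j=2): S=94.5955, K−S=14.3045, hold=19.3736 ⇒ V=19.3736 continue | (k=3,j=3): S=171.3750, K−S=0.0000, hold=0.0000 ⇒ V=0.0000 continue
k=2: (k=2,j=0): S=38.7931, K−S=70.1069, hold=66.5895 ⇒ V=70.1069 exercise | (k=2,j=1): S=70.2800, K−S=38.6200, hold=37.4651 ⇒ V=38.6200 exercise | (k=2,j=2): S=127.3236, K−S=0.0000, hold=9.7187 ⇒ V=9.7187 continue
k=1: (k=1,j=0): S=52.2148, K−S=56.6852, hold=53.1679 ⇒ V=56.6852 exercise | (k=1,j=1): S=94.5955, K−S=14.3045, hold=23.9030 ⇒ V=23.9030 continue
k=0: (k=0,j=0): S=70.2800, K−S=38.6200, hold=39.5761 ⇒ V=39.5761 continue

price = 39.5761
tree:
39.5761
56.6852 23.9030
70.1069 38.6200 9.7187
80.0785 56.6852 19.3736 0.0000
87.4870 70.1069 38.6200 0.0000 0.0000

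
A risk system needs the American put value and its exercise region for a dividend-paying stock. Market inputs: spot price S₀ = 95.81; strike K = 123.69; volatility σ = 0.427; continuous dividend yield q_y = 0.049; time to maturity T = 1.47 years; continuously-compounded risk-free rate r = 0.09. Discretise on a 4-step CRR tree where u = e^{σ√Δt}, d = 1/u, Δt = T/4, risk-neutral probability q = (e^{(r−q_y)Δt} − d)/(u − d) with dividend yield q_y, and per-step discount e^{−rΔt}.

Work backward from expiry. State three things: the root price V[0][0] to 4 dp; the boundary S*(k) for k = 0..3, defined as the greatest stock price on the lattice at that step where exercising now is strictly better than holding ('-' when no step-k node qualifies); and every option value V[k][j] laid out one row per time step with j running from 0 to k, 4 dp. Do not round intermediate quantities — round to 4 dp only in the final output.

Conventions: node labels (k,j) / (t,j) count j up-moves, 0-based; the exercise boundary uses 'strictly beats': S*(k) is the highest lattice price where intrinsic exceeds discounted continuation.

price = 34.7773
boundary = - 73.9591 57.0916 73.9591
tree:
34.7773
49.7309 20.0649
66.5984 32.2488 7.4791
79.6190 49.7309 14.4401 0.0000
89.6701 66.5984 27.8800 0.0000 0.0000

Δt=0.36750, u=1.29545, d=0.77193, q=0.46464, disc=e^(-rΔt)=0.96747
k=4 terminal: V=max(K-S,0) → 89.6701 66.5984 27.8800 0.0000 0.0000
k=3: j=0 S=44.0710 intr=79.6190 cont=76.3814 V=79.6190[EX]; j=1 S=73.9591 intr=49.7309 cont=47.0267 V=49.7309[EX]; j=2 S=124.1167 intr=0.0000 cont=14.4401 V=14.4401[hold]; j=3 S=208.2901 intr=0.0000 cont=0.0000 V=0.0000[hold]  S*(3)=73.9591
k=2: j=0 S=57.0916 intr=66.5984 cont=63.5931 V=66.5984[EX]; j=1 S=95.8100 intr=27.8800 cont=32.2488 V=32.2488[hold]; j=2 S=160.7864 intr=0.0000 cont=7.4791 V=7.4791[hold]  S*(2)=57.0916
k=1: j=0 S=73.9591 intr=49.7309 cont=48.9906 V=49.7309[EX]; j=1 S=124.1167 intr=0.0000 cont=20.0649 V=20.0649[hold]  S*(1)=73.9591
k=0: j=0 S=95.8100 intr=27.8800 cont=34.7773 V=34.7773[hold]  S*(0)=-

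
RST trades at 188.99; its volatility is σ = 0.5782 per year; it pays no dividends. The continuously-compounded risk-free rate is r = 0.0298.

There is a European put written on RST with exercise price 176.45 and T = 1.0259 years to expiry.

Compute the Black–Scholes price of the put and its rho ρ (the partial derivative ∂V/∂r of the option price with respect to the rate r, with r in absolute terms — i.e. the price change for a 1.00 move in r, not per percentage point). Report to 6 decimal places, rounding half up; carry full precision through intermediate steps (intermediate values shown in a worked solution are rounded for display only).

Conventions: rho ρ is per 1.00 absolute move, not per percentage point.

σ√T = 0.5782·√1.0259 = 0.585640
d₁ = (ln(S/K) + (r+σ²/2)T) / (σ√T) = (ln(188.99/176.45) + (0.0298+0.5782²/2)·1.0259) / 0.585640 = (0.068657 + 0.202059) / 0.585640 = 0.462256
d₂ = d₁ − σ√T = 0.462256 − 0.585640 = -0.123384
e^{−rT} = 0.969891
N(−d₁) = 0.321949,  N(−d₂) = 0.549099
Put price V = K·e^{−rT}·N(−d₂) − S·N(−d₁) = 93.971197 − 60.845135 = 33.126063
ρ = −K·T·e^{−rT}·N(−d₂) = -96.405051

price = 33.126063
ρ = -96.405051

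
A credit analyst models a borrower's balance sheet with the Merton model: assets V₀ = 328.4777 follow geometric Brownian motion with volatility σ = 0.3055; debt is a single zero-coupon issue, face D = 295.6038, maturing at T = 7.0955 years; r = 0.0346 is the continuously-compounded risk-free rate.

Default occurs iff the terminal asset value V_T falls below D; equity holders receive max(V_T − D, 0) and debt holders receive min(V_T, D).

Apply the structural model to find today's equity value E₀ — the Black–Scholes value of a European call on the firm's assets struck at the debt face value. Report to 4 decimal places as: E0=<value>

E0=144.5868

With assets at 328.4777 and a single debt payment of 295.6038 at 7.0955 years:
d₁ = [ln(V₀/D) + (r + σ²/2)T] / (σ√T)
   = [ln(328.4777/295.6038) + (0.0346 + 0.5·0.3055²)·7.0955] / (0.3055·√7.0955)
   = [0.105449 + 0.576617] / 0.813772 = 0.838153
d₂ = d₁ − σ√T = 0.838153 − 0.813772 = 0.024381
N(d₁) = 0.799028,  N(d₂) = 0.509726,  e^(−rT) = 0.782310
E₀ = V₀·N(d₁) − D·e^(−rT)·N(d₂)
   = 328.4777·0.799028 − 295.6038·0.782310·0.509726 = 144.586762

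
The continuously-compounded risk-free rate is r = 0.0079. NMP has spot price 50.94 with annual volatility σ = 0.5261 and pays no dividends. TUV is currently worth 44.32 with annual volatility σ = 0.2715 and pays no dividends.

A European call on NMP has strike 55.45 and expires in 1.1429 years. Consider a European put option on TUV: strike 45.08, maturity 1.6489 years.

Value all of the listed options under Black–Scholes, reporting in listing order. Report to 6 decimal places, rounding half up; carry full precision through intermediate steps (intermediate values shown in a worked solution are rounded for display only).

[NMP call K=55.45]
σ√T = 0.5261·√1.1429 = 0.562435
d₁ = (ln(S/K) + (r+σ²/2)T) / (σ√T) = (ln(50.94/55.45) + (0.0079+0.5261²/2)·1.1429) / 0.562435 = (-0.084833 + 0.167196) / 0.562435 = 0.146439
d₂ = d₁ − σ√T = 0.146439 − 0.562435 = -0.415996
e^{−rT} = 0.991012
N(d₁) = 0.558212,  N(d₂) = 0.338706
price = S·N(d₁) − K·e^{−rT}·N(d₂) = 28.435344 − 18.612455 = 9.822889
[TUV put K=45.08]
σ√T = 0.2715·√1.6489 = 0.348632
d₁ = (ln(S/K) + (r+σ²/2)T) / (σ√T) = (ln(44.32/45.08) + (0.0079+0.2715²/2)·1.6489) / 0.348632 = (-0.017003 + 0.073798) / 0.348632 = 0.162910
d₂ = d₁ − σ√T = 0.162910 − 0.348632 = -0.185721
e^{−rT} = 0.987058
N(−d₁) = 0.435295,  N(−d₂) = 0.573668
price = K·e^{−rT}·N(−d₂) − S·N(−d₁) = 25.526283 − 19.292253 = 6.234030

price(NMP call K=55.45) = 9.822889
price(TUV put K=45.08) = 6.234030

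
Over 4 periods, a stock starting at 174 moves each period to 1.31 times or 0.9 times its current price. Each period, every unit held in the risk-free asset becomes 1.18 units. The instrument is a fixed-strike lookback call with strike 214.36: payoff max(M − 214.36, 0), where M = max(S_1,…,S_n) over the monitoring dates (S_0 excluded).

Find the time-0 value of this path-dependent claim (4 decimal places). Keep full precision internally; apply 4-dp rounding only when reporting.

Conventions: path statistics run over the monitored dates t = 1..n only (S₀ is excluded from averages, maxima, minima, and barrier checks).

price = 70.9844

Set p* = 0.6829 (from d < R < u); the path-dependent value is the discounted p*-expectation over all price paths.
Enumerate all 2^4 = 16 price paths (U = up ×1.31, D = down ×0.9); each path with k up-moves has probability p*^k·(1−p*)^(4−k).
DDDD: M=156.6000, payoff=0.0000, prob=0.010107
UDDD: M=227.9400, payoff=13.5800, prob=0.021770
DUDD: M=205.1460, payoff=0.0000, prob=0.021770
UUDD: M=298.6014, payoff=84.2414, prob=0.046889
DDUD: M=184.6314, payoff=0.0000, prob=0.021770
UDUD: M=268.7413, payoff=54.3813, prob=0.046889
DUUD: M=268.7413, payoff=54.3813, prob=0.046889
UUUD: M=391.1678, payoff=176.8078, prob=0.100991
DDDU: M=166.1683, payoff=0.0000, prob=0.021770
UDDU: M=241.8671, payoff=27.5071, prob=0.046889
DUDU: M=241.8671, payoff=27.5071, prob=0.046889
UUDU: M=352.0511, payoff=137.6911, prob=0.100991
DDUU: M=241.8671, payoff=27.5071, prob=0.046889
UDUU: M=352.0511, payoff=137.6911, prob=0.100991
DUUU: M=352.0511, payoff=137.6911, prob=0.100991
UUUU: M=512.4299, payoff=298.0699, prob=0.217519
Price = Σ prob·payoff / R^4 = 137.622996 / 1.938778 = 70.9844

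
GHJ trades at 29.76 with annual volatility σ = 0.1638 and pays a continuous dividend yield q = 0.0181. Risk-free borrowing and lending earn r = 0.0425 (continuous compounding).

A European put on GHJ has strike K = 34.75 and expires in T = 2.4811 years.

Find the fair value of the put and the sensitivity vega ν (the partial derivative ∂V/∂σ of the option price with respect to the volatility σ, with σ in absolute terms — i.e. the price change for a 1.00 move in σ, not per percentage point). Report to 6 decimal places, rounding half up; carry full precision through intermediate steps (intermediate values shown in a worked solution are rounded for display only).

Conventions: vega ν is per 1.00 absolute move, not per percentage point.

σ√T = 0.1638·√2.4811 = 0.258010
d₁ = (ln(S/K) + (r−q+σ²/2)T) / (σ√T) = (ln(29.76/34.75) + (0.0425−0.0181+0.1638²/2)·2.4811) / 0.258010 = (-0.155014 + 0.093823) / 0.258010 = -0.237166
d₂ = d₁ − σ√T = -0.237166 − 0.258010 = -0.495175
e^{−rT} = 0.899922
e^{−qT} = 0.956086
N(−d₁) = 0.593736,  N(−d₂) = 0.689762
Put price V = K·e^{−rT}·N(−d₂) − S·e^{−qT}·N(−d₁) = 21.570440 − 16.893628 = 4.676812
φ(d₁) = (1/√(2π))·e^{−d₁²/2} = 0.387879
ν = S·e^{−qT}·φ(d₁)·√T = 17.383927

price = 4.676812
ν = 17.383927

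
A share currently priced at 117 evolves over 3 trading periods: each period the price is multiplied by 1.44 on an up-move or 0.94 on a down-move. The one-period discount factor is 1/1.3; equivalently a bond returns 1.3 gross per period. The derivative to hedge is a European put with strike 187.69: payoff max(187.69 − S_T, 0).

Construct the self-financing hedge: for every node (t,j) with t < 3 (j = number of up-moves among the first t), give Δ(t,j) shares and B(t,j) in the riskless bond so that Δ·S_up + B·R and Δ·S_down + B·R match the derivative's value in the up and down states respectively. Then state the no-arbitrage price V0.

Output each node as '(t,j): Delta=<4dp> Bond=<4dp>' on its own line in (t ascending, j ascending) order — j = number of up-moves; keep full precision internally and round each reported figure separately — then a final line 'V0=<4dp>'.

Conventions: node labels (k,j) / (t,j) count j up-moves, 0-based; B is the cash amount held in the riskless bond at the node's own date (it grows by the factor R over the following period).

(0,0): Delta=-0.1993 Bond=27.2165
(1,0): Delta=-0.5935 Bond=78.7293
(1,1): Delta=-0.0993 Bond=18.5239
(2,0): Delta=-1.0000 Bond=144.3769
(2,1): Delta=-0.4903 Bond=86.0036
(2,2): Delta=0.0000 Bond=0.0000
V0=3.8967

Risk-neutral probability p* = (R−d)/(u−d) = (1.3−0.94)/(1.44−0.94) = 0.7200.
Expiry values: V(3,0)=90.5117, V(3,1)=38.8211, V(3,2)=0.0000, V(3,3)=0.0000
(2,0): S=103.3812. Δ = (V_up−V_dn)/(S_up−S_dn) = (38.8211−90.5117)/(148.8689−97.1783) = -1.0000. V = [p*·38.8211 + (1−p*)·90.5117]/1.3 = 40.9957. B = V − Δ·S = 144.3769.
(2,1): S=158.3712. Δ = (V_up−V_dn)/(S_up−S_dn) = (0.0000−38.8211)/(228.0545−148.8689) = -0.4903. V = [p*·0.0000 + (1−p*)·38.8211]/1.3 = 8.3615. B = V − Δ·S = 86.0036.
(2,2): S=242.6112. Δ = (V_up−V_dn)/(S_up−S_dn) = (0.0000−0.0000)/(349.3601−228.0545) = 0.0000. V = [p*·0.0000 + (1−p*)·0.0000]/1.3 = 0.0000. B = V − Δ·S = 0.0000.
(1,0): S=109.9800. Δ = (V_up−V_dn)/(S_up−S_dn) = (8.3615−40.9957)/(158.3712−103.3812) = -0.5935. V = [p*·8.3615 + (1−p*)·40.9957]/1.3 = 13.4608. B = V − Δ·S = 78.7293.
(1,1): S=168.4800. Δ = (V_up−V_dn)/(S_up−S_dn) = (0.0000−8.3615)/(242.6112−158.3712) = -0.0993. V = [p*·0.0000 + (1−p*)·8.3615]/1.3 = 1.8009. B = V − Δ·S = 18.5239.
(0,0): S=117.0000. Δ = (V_up−V_dn)/(S_up−S_dn) = (1.8009−13.4608)/(168.4800−109.9800) = -0.1993. V = [p*·1.8009 + (1−p*)·13.4608]/1.3 = 3.8967. B = V − Δ·S = 27.2165.
Check: Δ(0,0)·S0 + B(0,0) = 3.8967 = V0.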